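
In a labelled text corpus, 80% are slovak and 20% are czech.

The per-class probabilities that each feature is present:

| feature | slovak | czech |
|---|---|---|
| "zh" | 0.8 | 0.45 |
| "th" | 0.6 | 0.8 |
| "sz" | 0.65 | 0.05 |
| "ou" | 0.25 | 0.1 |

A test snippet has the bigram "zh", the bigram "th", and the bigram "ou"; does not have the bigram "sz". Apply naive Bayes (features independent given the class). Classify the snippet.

slovak

slovak: 0.8 × 0.8 × 0.6 × (1−0.65) × 0.25 = 0.0336
czech: 0.2 × 0.45 × 0.8 × (1−0.05) × 0.1 = 0.00684
Highest score → slovak.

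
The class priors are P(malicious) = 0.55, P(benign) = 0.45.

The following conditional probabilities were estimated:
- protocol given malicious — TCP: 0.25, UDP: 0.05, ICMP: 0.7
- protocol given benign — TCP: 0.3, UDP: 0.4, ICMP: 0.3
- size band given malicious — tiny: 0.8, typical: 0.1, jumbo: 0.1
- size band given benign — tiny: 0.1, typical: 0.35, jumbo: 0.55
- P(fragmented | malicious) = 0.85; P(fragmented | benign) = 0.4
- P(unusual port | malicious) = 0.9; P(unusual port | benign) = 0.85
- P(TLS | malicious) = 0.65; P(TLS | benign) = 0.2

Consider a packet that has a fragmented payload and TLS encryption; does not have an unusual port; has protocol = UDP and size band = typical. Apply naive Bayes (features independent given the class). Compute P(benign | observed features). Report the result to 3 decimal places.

malicious: 0.55 × 0.05 × 0.1 × 0.85 × (1−0.9) × 0.65 = 0.0001519375
benign: 0.45 × 0.4 × 0.35 × 0.4 × (1−0.85) × 0.2 = 0.000756
P(benign | x) = 0.000756 / 0.0009079375 ≈ 0.833

0.833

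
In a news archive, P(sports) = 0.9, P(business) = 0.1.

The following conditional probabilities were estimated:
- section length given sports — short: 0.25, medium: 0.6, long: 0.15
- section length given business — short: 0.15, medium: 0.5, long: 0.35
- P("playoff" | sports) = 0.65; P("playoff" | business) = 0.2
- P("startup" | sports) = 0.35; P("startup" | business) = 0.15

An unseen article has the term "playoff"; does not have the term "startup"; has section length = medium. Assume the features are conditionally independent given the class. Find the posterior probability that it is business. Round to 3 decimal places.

sports: 0.9 × 0.6 × 0.65 × (1−0.35) = 0.22815
business: 0.1 × 0.5 × 0.2 × (1−0.15) = 0.0085
P(business | x) = 0.0085 / 0.23665 ≈ 0.036

0.036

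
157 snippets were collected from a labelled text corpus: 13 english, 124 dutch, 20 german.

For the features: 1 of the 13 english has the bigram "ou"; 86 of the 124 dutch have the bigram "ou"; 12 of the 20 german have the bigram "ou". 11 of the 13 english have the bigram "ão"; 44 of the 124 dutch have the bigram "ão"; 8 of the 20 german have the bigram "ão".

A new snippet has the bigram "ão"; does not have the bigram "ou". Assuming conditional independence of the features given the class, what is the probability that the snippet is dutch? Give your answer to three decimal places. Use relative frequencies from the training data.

english: (13/157) × (12/13) × (11/13) ≈ 0.0646742
dutch: (124/157) × (38/124) × (44/124) ≈ 0.0858845
german: (20/157) × (8/20) × (8/20) ≈ 0.0203822
P(dutch | x) = 0.0858845 / 0.1709409 ≈ 0.502

0.502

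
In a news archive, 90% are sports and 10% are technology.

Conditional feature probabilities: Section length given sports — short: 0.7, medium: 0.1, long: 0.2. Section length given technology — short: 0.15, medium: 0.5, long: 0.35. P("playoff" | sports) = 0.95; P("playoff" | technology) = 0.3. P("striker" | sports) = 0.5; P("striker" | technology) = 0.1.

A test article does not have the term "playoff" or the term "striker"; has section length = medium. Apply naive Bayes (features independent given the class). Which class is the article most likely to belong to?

technology

sports: 0.9 × 0.1 × (1−0.95) × (1−0.5) = 0.00225
technology: 0.1 × 0.5 × (1−0.3) × (1−0.1) = 0.0315
Highest score → technology.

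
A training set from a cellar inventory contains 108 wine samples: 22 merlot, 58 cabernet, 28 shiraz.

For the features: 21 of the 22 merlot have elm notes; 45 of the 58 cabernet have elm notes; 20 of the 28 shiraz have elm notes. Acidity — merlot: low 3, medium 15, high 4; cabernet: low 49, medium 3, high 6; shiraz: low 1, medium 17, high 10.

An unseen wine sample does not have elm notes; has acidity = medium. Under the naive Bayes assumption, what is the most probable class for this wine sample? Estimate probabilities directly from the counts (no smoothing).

shiraz

merlot: (22/108) × (1/22) × (15/22) ≈ 0.00631313
cabernet: (58/108) × (13/58) × (3/58) ≈ 0.00622605
shiraz: (28/108) × (8/28) × (17/28) ≈ 0.0449735
Highest score → shiraz.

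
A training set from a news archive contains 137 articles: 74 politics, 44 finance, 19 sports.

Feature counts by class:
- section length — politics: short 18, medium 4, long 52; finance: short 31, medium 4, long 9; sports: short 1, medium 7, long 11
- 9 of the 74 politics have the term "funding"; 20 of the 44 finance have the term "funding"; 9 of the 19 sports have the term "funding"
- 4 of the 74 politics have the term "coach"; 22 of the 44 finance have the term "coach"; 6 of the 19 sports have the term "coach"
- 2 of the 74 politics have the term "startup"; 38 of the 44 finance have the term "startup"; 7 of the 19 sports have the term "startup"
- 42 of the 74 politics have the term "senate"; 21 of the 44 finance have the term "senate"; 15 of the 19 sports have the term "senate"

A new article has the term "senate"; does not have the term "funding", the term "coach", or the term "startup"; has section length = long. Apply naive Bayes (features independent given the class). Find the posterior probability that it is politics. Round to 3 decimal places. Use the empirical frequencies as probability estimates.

politics: (74/137) × (52/74) × (65/74) × (70/74) × (72/74) × (42/74) ≈ 0.17416
finance: (44/137) × (9/44) × (24/44) × (22/44) × (6/44) × (21/44) ≈ 0.00116605
sports: (19/137) × (11/19) × (10/19) × (13/19) × (12/19) × (15/19) ≈ 0.014417
P(politics | x) = 0.17416 / 0.18974305 ≈ 0.918

0.918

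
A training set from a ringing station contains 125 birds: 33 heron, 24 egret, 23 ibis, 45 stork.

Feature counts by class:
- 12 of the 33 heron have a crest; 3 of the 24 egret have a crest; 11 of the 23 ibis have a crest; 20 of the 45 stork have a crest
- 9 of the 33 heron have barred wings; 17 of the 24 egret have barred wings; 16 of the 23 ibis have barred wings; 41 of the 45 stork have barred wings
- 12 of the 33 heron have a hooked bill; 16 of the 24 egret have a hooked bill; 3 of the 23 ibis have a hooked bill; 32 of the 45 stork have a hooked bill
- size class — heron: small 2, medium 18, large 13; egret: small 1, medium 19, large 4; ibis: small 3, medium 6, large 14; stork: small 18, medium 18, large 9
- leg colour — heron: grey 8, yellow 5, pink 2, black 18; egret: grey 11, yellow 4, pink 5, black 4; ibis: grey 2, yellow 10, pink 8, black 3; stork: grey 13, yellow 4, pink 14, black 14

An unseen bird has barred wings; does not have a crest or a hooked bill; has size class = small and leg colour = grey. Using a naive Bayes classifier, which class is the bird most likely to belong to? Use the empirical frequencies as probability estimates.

stork

heron: (33/125) × (21/33) × (9/33) × (21/33) × (2/33) × (8/33) ≈ 0.000428386
egret: (24/125) × (21/24) × (17/24) × (8/24) × (1/24) × (11/24) ≈ 0.000757523
ibis: (23/125) × (12/23) × (16/23) × (20/23) × (3/23) × (2/23) ≈ 0.00065866
stork: (45/125) × (25/45) × (41/45) × (13/45) × (18/45) × (13/45) ≈ 0.00608307
Highest score → stork.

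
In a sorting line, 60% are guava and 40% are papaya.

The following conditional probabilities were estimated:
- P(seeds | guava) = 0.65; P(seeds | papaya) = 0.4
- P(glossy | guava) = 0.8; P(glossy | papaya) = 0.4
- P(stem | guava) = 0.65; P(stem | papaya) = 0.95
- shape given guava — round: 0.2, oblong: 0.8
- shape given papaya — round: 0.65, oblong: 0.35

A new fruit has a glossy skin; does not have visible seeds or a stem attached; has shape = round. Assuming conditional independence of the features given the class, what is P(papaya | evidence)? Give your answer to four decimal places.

0.2097

guava: 0.6 × (1−0.65) × 0.8 × (1−0.65) × 0.2 = 0.01176
papaya: 0.4 × (1−0.4) × 0.4 × (1−0.95) × 0.65 = 0.00312
P(papaya | x) = 0.00312 / 0.01488 ≈ 0.2097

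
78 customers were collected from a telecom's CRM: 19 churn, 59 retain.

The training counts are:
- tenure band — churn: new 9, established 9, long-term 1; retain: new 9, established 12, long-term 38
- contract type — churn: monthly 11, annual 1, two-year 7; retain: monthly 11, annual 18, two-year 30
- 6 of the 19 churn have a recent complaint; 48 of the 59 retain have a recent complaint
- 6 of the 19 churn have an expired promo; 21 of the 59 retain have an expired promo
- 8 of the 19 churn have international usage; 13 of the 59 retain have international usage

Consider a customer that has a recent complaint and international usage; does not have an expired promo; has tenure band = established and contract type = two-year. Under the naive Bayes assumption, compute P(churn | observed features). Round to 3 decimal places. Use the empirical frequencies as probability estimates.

0.300

churn: (19/78) × (9/19) × (7/19) × (6/19) × (13/19) × (8/19) ≈ 0.00386737
retain: (59/78) × (12/59) × (30/59) × (48/59) × (38/59) × (13/59) ≈ 0.00903167
P(churn | x) = 0.00386737 / 0.01289904 ≈ 0.300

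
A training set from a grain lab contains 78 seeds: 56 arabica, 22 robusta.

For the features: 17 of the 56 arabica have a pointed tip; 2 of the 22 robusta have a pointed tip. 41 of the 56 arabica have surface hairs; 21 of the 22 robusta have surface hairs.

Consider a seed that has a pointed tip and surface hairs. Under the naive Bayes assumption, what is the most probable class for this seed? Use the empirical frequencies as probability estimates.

arabica: (56/78) × (17/56) × (41/56) ≈ 0.15957
robusta: (22/78) × (2/22) × (21/22) ≈ 0.0244755
Highest score → arabica.

arabica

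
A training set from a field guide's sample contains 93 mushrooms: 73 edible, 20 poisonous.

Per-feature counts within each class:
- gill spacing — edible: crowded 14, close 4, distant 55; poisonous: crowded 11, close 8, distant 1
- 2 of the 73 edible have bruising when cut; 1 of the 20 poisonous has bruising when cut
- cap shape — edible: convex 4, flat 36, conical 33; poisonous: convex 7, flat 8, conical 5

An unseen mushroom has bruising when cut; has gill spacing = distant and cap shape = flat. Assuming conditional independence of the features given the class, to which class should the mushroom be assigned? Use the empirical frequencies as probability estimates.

edible

edible: (73/93) × (55/73) × (2/73) × (36/73) ≈ 0.00799036
poisonous: (20/93) × (1/20) × (1/20) × (8/20) ≈ 0.000215054
Highest score → edible.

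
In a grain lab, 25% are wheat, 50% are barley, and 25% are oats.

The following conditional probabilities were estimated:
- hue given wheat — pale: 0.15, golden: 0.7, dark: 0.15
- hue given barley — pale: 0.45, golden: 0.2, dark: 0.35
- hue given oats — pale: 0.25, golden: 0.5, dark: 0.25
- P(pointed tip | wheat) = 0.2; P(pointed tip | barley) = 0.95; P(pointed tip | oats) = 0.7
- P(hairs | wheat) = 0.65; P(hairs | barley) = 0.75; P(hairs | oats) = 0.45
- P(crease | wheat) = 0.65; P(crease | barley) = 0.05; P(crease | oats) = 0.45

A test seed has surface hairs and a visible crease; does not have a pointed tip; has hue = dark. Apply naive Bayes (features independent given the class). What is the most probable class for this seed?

wheat

wheat: 0.25 × 0.15 × (1−0.2) × 0.65 × 0.65 = 0.012675
barley: 0.5 × 0.35 × (1−0.95) × 0.75 × 0.05 = 0.000328125
oats: 0.25 × 0.25 × (1−0.7) × 0.45 × 0.45 = 0.003796875
Highest score → wheat.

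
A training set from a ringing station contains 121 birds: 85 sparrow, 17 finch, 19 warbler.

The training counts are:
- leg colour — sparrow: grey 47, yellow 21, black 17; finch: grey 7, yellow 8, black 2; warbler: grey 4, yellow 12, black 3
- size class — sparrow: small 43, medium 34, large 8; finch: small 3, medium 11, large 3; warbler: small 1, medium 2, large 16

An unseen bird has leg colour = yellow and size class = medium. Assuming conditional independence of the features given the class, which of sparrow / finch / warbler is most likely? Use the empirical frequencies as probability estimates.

sparrow: (85/121) × (21/85) × (34/85) ≈ 0.0694215
finch: (17/121) × (8/17) × (11/17) ≈ 0.0427807
warbler: (19/121) × (12/19) × (2/19) ≈ 0.0104393
Highest score → sparrow.

sparrow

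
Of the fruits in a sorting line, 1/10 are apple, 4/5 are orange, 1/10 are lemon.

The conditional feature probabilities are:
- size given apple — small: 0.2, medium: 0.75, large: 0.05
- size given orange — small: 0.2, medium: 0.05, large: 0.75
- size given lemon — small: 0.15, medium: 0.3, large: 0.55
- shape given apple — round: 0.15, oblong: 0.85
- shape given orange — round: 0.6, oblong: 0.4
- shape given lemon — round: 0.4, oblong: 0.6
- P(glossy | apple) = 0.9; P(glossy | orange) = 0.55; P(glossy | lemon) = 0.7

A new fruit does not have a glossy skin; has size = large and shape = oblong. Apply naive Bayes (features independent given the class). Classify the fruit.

apple: 0.1 × 0.05 × 0.85 × (1−0.9) = 0.000425
orange: 0.8 × 0.75 × 0.4 × (1−0.55) = 0.108
lemon: 0.1 × 0.55 × 0.6 × (1−0.7) = 0.0099
Highest score → orange.

orange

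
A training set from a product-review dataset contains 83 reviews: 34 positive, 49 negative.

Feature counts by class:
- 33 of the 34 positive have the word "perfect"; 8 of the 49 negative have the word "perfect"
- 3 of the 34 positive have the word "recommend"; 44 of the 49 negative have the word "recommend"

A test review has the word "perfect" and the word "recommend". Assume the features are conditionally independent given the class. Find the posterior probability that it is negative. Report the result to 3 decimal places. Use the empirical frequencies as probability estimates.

positive: (34/83) × (33/34) × (3/34) ≈ 0.0350815
negative: (49/83) × (8/49) × (44/49) ≈ 0.0865503
P(negative | x) = 0.0865503 / 0.1216318 ≈ 0.712

0.712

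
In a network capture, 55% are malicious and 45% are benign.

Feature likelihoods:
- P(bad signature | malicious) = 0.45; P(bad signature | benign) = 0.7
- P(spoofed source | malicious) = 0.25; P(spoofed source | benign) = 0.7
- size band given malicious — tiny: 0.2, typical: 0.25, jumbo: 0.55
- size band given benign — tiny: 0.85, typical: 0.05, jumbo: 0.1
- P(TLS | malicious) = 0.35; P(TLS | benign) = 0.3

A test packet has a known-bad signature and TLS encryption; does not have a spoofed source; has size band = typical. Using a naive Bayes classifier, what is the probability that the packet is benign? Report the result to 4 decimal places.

malicious: 0.55 × 0.45 × (1−0.25) × 0.25 × 0.35 = 0.0162421875
benign: 0.45 × 0.7 × (1−0.7) × 0.05 × 0.3 = 0.0014175
P(benign | x) = 0.0014175 / 0.0176596875 ≈ 0.0803

0.0803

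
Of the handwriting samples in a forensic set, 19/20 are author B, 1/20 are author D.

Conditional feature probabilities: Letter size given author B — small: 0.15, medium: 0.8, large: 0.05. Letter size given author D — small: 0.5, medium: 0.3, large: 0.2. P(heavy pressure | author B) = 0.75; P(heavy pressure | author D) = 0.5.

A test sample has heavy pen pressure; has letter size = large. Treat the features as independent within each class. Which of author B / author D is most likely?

author B

author B: 0.95 × 0.05 × 0.75 = 0.035625
author D: 0.05 × 0.2 × 0.5 = 0.005
Highest score → author B.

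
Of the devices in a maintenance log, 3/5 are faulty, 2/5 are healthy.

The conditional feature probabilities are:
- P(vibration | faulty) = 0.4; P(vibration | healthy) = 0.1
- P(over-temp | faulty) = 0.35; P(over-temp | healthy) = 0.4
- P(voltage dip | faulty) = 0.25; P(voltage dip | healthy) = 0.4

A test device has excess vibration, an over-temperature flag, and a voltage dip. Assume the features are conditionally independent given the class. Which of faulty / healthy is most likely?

faulty

faulty: 0.6 × 0.4 × 0.35 × 0.25 = 0.021
healthy: 0.4 × 0.1 × 0.4 × 0.4 = 0.0064
Highest score → faulty.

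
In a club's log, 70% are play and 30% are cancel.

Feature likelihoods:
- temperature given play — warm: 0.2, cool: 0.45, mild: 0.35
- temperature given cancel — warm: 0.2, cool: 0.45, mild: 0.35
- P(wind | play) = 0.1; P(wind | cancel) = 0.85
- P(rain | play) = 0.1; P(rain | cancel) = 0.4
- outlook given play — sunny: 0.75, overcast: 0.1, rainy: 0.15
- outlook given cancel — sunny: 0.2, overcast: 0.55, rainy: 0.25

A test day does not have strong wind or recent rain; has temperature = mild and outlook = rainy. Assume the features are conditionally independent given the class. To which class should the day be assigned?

play

play: 0.7 × 0.35 × (1−0.1) × (1−0.1) × 0.15 = 0.0297675
cancel: 0.3 × 0.35 × (1−0.85) × (1−0.4) × 0.25 = 0.0023625
Highest score → play.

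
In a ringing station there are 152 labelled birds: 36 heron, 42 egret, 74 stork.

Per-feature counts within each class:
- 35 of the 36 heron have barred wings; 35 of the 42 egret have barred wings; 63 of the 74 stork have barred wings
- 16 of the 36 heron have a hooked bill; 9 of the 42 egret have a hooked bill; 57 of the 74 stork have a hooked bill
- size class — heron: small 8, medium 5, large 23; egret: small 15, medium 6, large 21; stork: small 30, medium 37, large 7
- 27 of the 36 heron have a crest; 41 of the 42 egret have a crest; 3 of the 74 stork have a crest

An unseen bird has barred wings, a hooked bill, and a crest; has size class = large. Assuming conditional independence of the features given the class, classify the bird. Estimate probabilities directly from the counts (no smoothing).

heron: (36/152) × (35/36) × (16/36) × (23/36) × (27/36) ≈ 0.0490375
egret: (42/152) × (35/42) × (9/42) × (21/42) × (41/42) ≈ 0.0240836
stork: (74/152) × (63/74) × (57/74) × (7/74) × (3/74) ≈ 0.00122432
Highest score → heron.

heron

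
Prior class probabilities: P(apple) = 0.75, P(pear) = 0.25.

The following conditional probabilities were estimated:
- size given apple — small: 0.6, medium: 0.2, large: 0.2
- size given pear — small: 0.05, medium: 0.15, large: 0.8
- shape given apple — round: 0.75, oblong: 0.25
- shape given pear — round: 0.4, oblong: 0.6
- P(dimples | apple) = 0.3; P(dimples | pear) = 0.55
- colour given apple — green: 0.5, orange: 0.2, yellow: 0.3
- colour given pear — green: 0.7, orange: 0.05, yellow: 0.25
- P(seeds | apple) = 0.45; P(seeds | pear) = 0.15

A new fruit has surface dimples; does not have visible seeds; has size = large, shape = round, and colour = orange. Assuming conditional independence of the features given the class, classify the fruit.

apple

apple: 0.75 × 0.2 × 0.75 × 0.3 × 0.2 × (1−0.45) = 0.0037125
pear: 0.25 × 0.8 × 0.4 × 0.55 × 0.05 × (1−0.15) = 0.00187
Highest score → apple.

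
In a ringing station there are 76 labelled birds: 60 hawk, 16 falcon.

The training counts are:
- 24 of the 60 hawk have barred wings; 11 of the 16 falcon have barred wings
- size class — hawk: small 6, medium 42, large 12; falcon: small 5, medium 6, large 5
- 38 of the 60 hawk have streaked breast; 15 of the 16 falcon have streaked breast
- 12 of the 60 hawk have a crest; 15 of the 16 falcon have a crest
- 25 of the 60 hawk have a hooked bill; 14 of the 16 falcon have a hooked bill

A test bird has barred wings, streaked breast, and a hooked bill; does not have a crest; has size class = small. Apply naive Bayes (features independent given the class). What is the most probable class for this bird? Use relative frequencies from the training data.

hawk: (60/76) × (24/60) × (6/60) × (38/60) × (48/60) × (25/60) ≈ 0.00666667
falcon: (16/76) × (11/16) × (5/16) × (15/16) × (1/16) × (14/16) ≈ 0.00231893
Highest score → hawk.

hawk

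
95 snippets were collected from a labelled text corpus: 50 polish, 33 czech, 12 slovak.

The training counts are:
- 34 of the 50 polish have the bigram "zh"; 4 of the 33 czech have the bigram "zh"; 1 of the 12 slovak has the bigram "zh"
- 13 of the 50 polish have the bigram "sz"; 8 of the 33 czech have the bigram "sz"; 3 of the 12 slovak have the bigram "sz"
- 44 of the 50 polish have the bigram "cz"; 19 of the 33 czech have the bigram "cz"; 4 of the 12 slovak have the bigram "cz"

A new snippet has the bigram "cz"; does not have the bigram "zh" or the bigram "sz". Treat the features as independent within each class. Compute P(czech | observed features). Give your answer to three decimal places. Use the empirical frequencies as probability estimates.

polish: (50/95) × (16/50) × (37/50) × (44/50) ≈ 0.109676
czech: (33/95) × (29/33) × (25/33) × (19/33) ≈ 0.13315
slovak: (12/95) × (11/12) × (9/12) × (4/12) ≈ 0.0289474
P(czech | x) = 0.13315 / 0.2717734 ≈ 0.490

0.490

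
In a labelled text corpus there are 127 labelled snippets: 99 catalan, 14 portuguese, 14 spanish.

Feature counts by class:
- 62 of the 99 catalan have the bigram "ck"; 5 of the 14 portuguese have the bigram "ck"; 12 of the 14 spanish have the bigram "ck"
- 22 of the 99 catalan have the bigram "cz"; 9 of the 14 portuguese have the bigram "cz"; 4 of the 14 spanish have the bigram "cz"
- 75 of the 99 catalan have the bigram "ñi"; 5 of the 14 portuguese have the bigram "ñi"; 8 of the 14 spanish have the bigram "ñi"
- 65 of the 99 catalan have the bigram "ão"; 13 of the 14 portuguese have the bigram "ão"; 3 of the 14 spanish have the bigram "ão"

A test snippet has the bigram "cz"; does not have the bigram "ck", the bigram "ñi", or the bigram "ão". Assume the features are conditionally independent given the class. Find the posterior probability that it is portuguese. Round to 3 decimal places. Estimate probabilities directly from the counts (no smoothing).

0.233

catalan: (99/127) × (37/99) × (22/99) × (24/99) × (34/99) ≈ 0.0053902
portuguese: (14/127) × (9/14) × (9/14) × (9/14) × (1/14) ≈ 0.00209189
spanish: (14/127) × (2/14) × (4/14) × (6/14) × (11/14) ≈ 0.00151512
P(portuguese | x) = 0.00209189 / 0.00899721 ≈ 0.233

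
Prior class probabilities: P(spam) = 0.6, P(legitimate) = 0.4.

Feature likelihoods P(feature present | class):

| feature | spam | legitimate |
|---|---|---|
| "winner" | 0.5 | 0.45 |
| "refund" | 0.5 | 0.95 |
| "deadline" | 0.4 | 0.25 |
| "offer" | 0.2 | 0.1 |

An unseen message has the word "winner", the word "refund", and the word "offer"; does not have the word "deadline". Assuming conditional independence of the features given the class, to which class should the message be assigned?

spam: 0.6 × 0.5 × 0.5 × (1−0.4) × 0.2 = 0.018
legitimate: 0.4 × 0.45 × 0.95 × (1−0.25) × 0.1 = 0.012825
Highest score → spam.

spam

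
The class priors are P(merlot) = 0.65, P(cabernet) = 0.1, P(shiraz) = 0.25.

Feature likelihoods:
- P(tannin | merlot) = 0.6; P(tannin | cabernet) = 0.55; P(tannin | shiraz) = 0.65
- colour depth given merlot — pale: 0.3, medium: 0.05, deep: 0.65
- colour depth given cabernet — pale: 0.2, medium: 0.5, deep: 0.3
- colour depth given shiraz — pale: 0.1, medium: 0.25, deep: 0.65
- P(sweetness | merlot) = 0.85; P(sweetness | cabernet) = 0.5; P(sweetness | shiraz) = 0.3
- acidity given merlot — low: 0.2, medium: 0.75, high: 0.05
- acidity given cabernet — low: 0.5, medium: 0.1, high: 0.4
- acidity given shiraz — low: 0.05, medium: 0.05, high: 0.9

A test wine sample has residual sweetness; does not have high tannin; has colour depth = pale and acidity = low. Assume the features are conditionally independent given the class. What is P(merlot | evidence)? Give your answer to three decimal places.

merlot: 0.65 × (1−0.6) × 0.3 × 0.85 × 0.2 = 0.01326
cabernet: 0.1 × (1−0.55) × 0.2 × 0.5 × 0.5 = 0.00225
shiraz: 0.25 × (1−0.65) × 0.1 × 0.3 × 0.05 = 0.00013125
P(merlot | x) = 0.01326 / 0.01564125 ≈ 0.848

0.848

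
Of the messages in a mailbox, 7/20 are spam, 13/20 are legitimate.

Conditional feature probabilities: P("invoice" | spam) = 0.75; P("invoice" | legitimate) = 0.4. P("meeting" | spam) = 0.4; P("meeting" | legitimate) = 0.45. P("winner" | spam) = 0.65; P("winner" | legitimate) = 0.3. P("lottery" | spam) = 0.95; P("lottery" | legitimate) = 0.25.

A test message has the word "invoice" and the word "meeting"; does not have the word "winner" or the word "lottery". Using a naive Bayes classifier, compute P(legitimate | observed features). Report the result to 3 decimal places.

0.971

spam: 0.35 × 0.75 × 0.4 × (1−0.65) × (1−0.95) = 0.0018375
legitimate: 0.65 × 0.4 × 0.45 × (1−0.3) × (1−0.25) = 0.061425
P(legitimate | x) = 0.061425 / 0.0632625 ≈ 0.971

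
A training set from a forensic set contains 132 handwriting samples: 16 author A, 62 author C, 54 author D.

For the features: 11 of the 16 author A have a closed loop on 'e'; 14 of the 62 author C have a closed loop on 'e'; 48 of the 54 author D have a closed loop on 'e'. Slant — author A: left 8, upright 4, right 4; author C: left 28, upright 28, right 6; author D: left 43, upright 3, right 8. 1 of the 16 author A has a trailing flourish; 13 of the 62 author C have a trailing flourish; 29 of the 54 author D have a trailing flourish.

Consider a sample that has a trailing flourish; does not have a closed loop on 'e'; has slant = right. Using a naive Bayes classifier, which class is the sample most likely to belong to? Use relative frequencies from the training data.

author A: (16/132) × (5/16) × (4/16) × (1/16) ≈ 0.000591856
author C: (62/132) × (48/62) × (6/62) × (13/62) ≈ 0.00737868
author D: (54/132) × (6/54) × (8/54) × (29/54) ≈ 0.00361641
Highest score → author C.

author C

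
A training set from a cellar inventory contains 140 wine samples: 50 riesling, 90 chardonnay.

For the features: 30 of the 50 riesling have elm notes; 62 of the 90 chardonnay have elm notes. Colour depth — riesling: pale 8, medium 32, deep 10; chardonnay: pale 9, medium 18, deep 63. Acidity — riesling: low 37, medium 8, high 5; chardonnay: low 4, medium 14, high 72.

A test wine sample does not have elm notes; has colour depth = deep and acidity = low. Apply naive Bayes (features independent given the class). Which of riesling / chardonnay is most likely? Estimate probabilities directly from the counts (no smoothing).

riesling

riesling: (50/140) × (20/50) × (10/50) × (37/50) ≈ 0.0211429
chardonnay: (90/140) × (28/90) × (63/90) × (4/90) ≈ 0.00622222
Highest score → riesling.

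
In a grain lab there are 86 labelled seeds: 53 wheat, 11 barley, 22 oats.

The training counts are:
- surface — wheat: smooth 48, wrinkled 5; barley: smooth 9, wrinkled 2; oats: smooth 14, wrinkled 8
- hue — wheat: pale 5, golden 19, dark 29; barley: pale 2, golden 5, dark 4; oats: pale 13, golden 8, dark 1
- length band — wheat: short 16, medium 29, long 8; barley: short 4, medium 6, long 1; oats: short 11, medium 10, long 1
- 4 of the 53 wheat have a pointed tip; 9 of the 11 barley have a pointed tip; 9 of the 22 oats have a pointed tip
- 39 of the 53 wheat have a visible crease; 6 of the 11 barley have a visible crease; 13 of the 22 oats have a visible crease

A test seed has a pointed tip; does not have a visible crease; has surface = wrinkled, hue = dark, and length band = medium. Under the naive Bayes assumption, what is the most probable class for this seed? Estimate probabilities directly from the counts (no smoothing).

wheat: (53/86) × (5/53) × (29/53) × (29/53) × (4/53) × (14/53) ≈ 0.000347018
barley: (11/86) × (2/11) × (4/11) × (6/11) × (9/11) × (5/11) ≈ 0.00171548
oats: (22/86) × (8/22) × (1/22) × (10/22) × (9/22) × (9/22) ≈ 0.000321652
Highest score → barley.

barley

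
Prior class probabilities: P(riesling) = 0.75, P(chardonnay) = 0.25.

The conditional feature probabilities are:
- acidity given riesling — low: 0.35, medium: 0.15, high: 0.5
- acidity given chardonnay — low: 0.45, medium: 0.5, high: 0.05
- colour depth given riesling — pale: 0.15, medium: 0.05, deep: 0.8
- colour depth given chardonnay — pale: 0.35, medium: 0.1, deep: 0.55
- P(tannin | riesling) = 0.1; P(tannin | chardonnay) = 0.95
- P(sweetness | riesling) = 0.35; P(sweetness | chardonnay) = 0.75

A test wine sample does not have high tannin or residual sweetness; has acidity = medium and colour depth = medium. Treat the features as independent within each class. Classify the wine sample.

riesling

riesling: 0.75 × 0.15 × 0.05 × (1−0.1) × (1−0.35) = 0.003290625
chardonnay: 0.25 × 0.5 × 0.1 × (1−0.95) × (1−0.75) = 0.00015625
Highest score → riesling.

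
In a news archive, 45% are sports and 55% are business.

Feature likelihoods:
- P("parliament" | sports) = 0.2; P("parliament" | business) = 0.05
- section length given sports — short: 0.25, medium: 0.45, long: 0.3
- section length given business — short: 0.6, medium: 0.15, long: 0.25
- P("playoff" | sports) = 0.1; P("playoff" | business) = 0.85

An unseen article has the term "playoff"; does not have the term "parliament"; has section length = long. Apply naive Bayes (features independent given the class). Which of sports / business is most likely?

sports: 0.45 × (1−0.2) × 0.3 × 0.1 = 0.0108
business: 0.55 × (1−0.05) × 0.25 × 0.85 = 0.11103125
Highest score → business.

business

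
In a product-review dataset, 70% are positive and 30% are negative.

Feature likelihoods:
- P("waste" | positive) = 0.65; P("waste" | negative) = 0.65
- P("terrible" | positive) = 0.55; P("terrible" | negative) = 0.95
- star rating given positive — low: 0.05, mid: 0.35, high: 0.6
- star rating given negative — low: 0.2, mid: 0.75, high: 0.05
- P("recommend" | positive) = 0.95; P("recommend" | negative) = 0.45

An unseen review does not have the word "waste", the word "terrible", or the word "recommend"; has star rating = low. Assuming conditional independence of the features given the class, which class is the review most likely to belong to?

positive: 0.7 × (1−0.65) × (1−0.55) × 0.05 × (1−0.95) = 0.000275625
negative: 0.3 × (1−0.65) × (1−0.95) × 0.2 × (1−0.45) = 0.0005775
Highest score → negative.

negative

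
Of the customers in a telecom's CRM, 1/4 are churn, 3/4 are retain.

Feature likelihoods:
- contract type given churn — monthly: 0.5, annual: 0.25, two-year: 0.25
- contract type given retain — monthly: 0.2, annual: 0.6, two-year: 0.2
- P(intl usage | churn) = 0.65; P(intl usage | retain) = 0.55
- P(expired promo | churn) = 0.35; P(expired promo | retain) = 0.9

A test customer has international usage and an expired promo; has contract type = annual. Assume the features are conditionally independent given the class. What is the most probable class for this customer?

churn: 0.25 × 0.25 × 0.65 × 0.35 = 0.01421875
retain: 0.75 × 0.6 × 0.55 × 0.9 = 0.22275
Highest score → retain.

retain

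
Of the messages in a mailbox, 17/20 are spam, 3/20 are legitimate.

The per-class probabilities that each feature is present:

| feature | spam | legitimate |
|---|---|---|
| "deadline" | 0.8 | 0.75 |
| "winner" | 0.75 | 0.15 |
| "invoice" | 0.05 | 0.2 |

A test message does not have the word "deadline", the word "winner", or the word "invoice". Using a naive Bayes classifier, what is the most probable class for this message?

spam: 0.85 × (1−0.8) × (1−0.75) × (1−0.05) = 0.040375
legitimate: 0.15 × (1−0.75) × (1−0.15) × (1−0.2) = 0.0255
Highest score → spam.

spam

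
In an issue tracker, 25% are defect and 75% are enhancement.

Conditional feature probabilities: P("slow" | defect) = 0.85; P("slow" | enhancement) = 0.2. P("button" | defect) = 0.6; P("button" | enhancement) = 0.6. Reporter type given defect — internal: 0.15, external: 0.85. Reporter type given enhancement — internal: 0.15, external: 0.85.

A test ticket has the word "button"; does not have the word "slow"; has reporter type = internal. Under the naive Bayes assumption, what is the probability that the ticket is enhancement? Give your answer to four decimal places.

0.9412

defect: 0.25 × (1−0.85) × 0.6 × 0.15 = 0.003375
enhancement: 0.75 × (1−0.2) × 0.6 × 0.15 = 0.054
P(enhancement | x) = 0.054 / 0.057375 ≈ 0.9412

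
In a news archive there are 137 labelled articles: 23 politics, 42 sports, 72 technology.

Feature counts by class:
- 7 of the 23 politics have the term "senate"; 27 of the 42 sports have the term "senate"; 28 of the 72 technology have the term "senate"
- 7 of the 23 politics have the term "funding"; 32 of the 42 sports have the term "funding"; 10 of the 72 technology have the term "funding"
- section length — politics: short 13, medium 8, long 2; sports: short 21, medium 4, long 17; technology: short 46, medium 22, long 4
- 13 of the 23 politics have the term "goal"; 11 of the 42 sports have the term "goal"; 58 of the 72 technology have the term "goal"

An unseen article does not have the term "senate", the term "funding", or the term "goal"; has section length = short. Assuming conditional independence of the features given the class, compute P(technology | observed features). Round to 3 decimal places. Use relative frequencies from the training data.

0.537

politics: (23/137) × (16/23) × (16/23) × (13/23) × (10/23) ≈ 0.0199655
sports: (42/137) × (15/42) × (10/42) × (21/42) × (31/42) ≈ 0.00962064
technology: (72/137) × (44/72) × (62/72) × (46/72) × (14/72) ≈ 0.0343568
P(technology | x) = 0.0343568 / 0.06394294 ≈ 0.537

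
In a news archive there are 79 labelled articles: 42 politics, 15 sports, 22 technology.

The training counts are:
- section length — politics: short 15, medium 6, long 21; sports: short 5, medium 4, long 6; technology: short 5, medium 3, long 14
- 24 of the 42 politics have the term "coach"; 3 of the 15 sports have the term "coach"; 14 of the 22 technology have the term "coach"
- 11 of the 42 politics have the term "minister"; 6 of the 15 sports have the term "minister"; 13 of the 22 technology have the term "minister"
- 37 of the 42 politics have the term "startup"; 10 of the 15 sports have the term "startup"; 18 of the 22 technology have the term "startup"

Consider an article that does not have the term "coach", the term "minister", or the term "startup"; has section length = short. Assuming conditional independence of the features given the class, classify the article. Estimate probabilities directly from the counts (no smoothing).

politics: (42/79) × (15/42) × (18/42) × (31/42) × (5/42) ≈ 0.00715024
sports: (15/79) × (5/15) × (12/15) × (9/15) × (5/15) ≈ 0.0101266
technology: (22/79) × (5/22) × (8/22) × (9/22) × (4/22) ≈ 0.00171186
Highest score → sports.

sports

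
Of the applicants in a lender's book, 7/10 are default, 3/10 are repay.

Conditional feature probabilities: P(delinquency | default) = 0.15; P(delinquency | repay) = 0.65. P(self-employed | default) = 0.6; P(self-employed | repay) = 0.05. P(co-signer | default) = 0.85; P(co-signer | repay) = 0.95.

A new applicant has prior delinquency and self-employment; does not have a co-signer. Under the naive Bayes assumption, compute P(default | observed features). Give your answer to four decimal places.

default: 0.7 × 0.15 × 0.6 × (1−0.85) = 0.00945
repay: 0.3 × 0.65 × 0.05 × (1−0.95) = 0.0004875
P(default | x) = 0.00945 / 0.0099375 ≈ 0.9509

0.9509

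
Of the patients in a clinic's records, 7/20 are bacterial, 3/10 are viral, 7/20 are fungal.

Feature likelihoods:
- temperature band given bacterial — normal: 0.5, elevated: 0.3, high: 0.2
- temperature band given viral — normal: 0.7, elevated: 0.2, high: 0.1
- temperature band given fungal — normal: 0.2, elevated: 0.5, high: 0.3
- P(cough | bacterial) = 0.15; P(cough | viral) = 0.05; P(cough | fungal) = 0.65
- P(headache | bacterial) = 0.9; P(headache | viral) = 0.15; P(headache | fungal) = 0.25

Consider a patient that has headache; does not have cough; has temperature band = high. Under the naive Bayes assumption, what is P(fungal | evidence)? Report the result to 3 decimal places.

0.137

bacterial: 0.35 × 0.2 × (1−0.15) × 0.9 = 0.05355
viral: 0.3 × 0.1 × (1−0.05) × 0.15 = 0.004275
fungal: 0.35 × 0.3 × (1−0.65) × 0.25 = 0.0091875
P(fungal | x) = 0.0091875 / 0.0670125 ≈ 0.137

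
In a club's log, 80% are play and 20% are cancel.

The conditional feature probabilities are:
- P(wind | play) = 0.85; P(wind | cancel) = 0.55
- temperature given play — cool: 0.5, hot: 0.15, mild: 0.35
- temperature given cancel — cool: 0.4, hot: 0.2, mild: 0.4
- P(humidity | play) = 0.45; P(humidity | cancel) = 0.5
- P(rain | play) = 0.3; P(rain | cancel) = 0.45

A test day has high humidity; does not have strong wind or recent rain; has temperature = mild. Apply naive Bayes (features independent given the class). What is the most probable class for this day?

play

play: 0.8 × (1−0.85) × 0.35 × 0.45 × (1−0.3) = 0.01323
cancel: 0.2 × (1−0.55) × 0.4 × 0.5 × (1−0.45) = 0.0099
Highest score → play.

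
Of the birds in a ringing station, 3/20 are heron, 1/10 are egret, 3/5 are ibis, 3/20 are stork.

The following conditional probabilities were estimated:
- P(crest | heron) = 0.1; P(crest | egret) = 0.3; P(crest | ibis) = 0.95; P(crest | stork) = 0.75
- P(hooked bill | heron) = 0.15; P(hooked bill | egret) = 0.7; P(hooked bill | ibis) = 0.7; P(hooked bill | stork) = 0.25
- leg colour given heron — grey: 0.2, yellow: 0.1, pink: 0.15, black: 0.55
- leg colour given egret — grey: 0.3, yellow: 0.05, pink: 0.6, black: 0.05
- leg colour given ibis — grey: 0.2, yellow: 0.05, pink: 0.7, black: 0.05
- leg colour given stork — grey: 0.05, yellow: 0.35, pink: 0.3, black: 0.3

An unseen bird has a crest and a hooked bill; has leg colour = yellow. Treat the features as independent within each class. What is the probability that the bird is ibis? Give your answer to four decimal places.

0.6421

heron: 0.15 × 0.1 × 0.15 × 0.1 = 0.000225
egret: 0.1 × 0.3 × 0.7 × 0.05 = 0.00105
ibis: 0.6 × 0.95 × 0.7 × 0.05 = 0.01995
stork: 0.15 × 0.75 × 0.25 × 0.35 = 0.00984375
P(ibis | x) = 0.01995 / 0.03106875 ≈ 0.6421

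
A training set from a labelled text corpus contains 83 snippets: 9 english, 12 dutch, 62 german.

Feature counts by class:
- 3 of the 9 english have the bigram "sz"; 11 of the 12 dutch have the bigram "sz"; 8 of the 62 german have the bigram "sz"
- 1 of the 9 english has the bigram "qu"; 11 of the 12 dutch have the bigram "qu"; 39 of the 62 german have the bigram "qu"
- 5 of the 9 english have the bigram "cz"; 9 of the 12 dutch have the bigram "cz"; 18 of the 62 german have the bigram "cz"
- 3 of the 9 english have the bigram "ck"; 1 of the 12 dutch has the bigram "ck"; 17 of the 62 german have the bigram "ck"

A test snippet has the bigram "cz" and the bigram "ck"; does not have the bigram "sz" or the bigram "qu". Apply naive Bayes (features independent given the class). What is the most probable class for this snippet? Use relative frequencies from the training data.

german

english: (9/83) × (6/9) × (8/9) × (5/9) × (3/9) ≈ 0.0118994
dutch: (12/83) × (1/12) × (1/12) × (9/12) × (1/12) ≈ 0.000062751
german: (62/83) × (54/62) × (23/62) × (18/62) × (17/62) ≈ 0.0192128
Highest score → german.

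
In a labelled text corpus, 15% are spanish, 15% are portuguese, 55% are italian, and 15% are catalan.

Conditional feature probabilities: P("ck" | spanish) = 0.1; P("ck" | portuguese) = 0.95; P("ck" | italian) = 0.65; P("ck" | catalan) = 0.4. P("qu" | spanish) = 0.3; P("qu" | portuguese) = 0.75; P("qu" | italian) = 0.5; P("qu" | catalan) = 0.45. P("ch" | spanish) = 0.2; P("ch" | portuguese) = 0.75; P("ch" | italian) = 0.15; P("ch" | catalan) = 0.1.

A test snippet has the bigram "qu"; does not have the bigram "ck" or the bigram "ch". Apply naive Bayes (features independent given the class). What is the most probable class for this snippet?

spanish: 0.15 × (1−0.1) × 0.3 × (1−0.2) = 0.0324
portuguese: 0.15 × (1−0.95) × 0.75 × (1−0.75) = 0.00140625
italian: 0.55 × (1−0.65) × 0.5 × (1−0.15) = 0.0818125
catalan: 0.15 × (1−0.4) × 0.45 × (1−0.1) = 0.03645
Highest score → italian.

italian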